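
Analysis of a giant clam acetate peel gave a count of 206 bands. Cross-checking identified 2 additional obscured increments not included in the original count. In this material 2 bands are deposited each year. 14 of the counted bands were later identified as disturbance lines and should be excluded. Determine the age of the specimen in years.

97 years

After corrections the count is 206 − 14 + 2 = 194 bands.
194 bands at 2 per year is 194 / 2 = 97 years.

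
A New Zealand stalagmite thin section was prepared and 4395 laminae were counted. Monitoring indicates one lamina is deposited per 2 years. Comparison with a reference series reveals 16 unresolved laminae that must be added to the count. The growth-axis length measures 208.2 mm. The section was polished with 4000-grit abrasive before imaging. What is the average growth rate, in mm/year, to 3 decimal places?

Adjusted count: 4395 + 16 = 4411 laminae.
At 2 years per lamina, 4411 × 2 = 8822 years.
208.2 mm over 8822 years gives 208.2 / 8822 ≈ 0.024 mm/year.

0.024 mm/year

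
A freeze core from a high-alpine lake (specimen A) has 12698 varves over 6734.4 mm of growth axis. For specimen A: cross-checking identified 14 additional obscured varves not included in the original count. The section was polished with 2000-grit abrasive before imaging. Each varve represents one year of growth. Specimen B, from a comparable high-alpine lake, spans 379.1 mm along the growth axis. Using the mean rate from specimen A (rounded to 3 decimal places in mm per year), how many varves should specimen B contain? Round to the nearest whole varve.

715 varves

Specimen A: true varve count = 12698 + 14 = 12712.
A: 6734.4 mm over 12712 years gives 6734.4 / 12712 ≈ 0.530 mm per year.
Specimen B: 379.1 mm / 0.530 mm per year = 715.28 years ≈ 715 varves.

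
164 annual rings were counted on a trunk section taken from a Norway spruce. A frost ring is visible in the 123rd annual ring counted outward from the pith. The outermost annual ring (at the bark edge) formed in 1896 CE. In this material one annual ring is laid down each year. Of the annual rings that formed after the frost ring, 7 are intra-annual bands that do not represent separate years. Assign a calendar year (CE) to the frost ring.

1862 CE

Between annual ring 123 and the bark edge there are 164 − 123 = 41 annual rings.
Removing the 7 false annual rings leaves 41 − 7 = 34 true annual rings beyond the frost ring.
1896 − 34 = 1862 CE.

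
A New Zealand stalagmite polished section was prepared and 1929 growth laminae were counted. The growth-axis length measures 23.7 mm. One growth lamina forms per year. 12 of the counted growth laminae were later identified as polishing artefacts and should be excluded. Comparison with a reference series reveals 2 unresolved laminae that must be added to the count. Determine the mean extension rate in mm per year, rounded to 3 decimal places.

Correcting the raw count gives 1929 − 12 + 2 = 1919 true growth laminae.
Mean rate = 23.7 mm / 1919 years ≈ 0.012 mm per year.

0.012 mm per year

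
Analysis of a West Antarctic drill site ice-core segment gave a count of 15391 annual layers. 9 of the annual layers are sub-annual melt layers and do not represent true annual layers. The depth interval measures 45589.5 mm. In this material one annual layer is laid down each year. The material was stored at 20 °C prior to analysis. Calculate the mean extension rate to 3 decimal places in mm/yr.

2.964 mm/yr

After corrections the count is 15391 − 9 = 15382 annual layers.
45589.5 mm over 15382 years gives 45589.5 / 15382 ≈ 2.964 mm/yr.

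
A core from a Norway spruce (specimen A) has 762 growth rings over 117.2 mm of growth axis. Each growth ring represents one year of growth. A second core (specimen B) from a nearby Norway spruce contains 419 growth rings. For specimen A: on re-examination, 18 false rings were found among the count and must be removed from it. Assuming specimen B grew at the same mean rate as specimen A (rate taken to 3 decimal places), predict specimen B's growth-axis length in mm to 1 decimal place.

66.2 mm

Specimen A: true growth ring count = 762 − 18 = 744.
A: Mean rate = 117.2 mm / 744 years ≈ 0.158 mm/yr.
For B, 0.158 mm/year × 419 years = 66.2 mm.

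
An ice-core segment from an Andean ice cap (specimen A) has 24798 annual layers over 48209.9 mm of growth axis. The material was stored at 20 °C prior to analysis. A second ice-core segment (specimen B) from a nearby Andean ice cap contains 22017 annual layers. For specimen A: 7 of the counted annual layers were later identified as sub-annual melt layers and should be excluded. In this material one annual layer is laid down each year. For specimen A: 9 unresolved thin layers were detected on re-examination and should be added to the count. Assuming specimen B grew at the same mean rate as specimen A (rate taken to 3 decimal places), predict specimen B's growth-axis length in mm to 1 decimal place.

Specimen A: correcting the raw count gives 24798 − 7 + 9 = 24800 true annual layers.
A: Mean rate = 48209.9 mm / 24800 years ≈ 1.944 mm/yr.
B's length ≈ 1.944 × 22017 = 42801.0 mm.

42801.0 mm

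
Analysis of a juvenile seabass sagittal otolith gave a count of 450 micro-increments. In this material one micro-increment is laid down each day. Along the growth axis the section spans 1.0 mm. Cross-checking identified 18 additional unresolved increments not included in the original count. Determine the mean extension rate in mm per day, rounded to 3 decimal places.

0.002 mm per day

Correcting the raw count gives 450 + 18 = 468 true micro-increments.
1.0 mm over 468 days gives 1.0 / 468 ≈ 0.002 mm per day.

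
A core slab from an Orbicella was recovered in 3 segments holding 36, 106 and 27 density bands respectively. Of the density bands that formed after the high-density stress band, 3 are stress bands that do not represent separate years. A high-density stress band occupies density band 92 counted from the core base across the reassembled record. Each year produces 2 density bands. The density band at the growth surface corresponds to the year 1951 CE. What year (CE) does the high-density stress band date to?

1914 CE

Total density bands = 36 + 106 + 27 = 169.
Between density band 92 and the growth surface there are 169 − 92 = 77 density bands.
Excluding 3 false density bands: 77 − 3 = 74.
With 2 density bands per year, 74 / 2 = 37 years.
The density band at the growth surface is 1951 CE, so the high-density stress band dates to 1951 − 37 = 1914 CE.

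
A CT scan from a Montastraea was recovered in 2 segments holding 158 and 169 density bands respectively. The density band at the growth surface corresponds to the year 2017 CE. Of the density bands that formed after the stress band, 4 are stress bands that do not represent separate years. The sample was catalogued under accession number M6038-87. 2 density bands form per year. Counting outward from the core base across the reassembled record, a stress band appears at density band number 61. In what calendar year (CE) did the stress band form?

1886 CE

Total density bands = 158 + 169 = 327.
Between density band 61 and the growth surface there are 327 − 61 = 266 density bands.
266 − 4 false = 262 true density bands after the stress band.
With 2 density bands per year, 262 / 2 = 131 years.
Counting back 131 years from 2017 CE places the stress band in 2017 − 131 = 1886 CE.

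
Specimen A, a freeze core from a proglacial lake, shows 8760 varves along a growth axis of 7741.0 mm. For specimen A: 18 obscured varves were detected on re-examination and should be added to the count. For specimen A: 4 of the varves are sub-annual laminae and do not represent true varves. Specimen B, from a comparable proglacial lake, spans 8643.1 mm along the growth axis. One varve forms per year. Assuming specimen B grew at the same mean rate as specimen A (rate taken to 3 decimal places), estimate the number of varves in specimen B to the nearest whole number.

Specimen A: correcting the raw count gives 8760 − 4 + 18 = 8774 true varves.
A: Extension rate ≈ 7741.0 / 8774 = 0.882 mm/year.
B spans 8643.1 / 0.882 = 9799.43 years ≈ 9799 varves.

9799 varves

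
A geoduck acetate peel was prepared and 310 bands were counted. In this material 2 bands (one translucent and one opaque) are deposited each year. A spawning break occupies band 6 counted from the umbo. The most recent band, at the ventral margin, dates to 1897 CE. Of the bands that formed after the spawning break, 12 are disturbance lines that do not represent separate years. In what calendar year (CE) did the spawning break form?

The spawning break sits at band 6 from the umbo, so 310 − 6 = 304 bands formed after it.
304 − 12 false = 292 true bands after the spawning break.
Dividing by 2 bands per year: 292 / 2 = 146 years.
Counting back 146 years from 1897 CE places the spawning break in 1897 − 146 = 1751 CE.

1751 CE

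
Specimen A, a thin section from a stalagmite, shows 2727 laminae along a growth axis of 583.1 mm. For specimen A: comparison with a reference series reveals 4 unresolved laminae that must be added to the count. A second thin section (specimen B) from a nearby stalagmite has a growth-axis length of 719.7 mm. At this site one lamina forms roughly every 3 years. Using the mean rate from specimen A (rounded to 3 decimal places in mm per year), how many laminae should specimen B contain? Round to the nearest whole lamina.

3379 laminae

Specimen A: adjusted count: 2727 + 4 = 2731 laminae.
Specimen A: 2731 laminae at 3 years each span 2731 × 3 = 8193 years.
A: Extension rate ≈ 583.1 / 8193 = 0.071 mm/yr.
B spans 719.7 / 0.071 = 10136.62 years; at 3 years per lamina that is 10136.62 / 3 ≈ 3379 laminae.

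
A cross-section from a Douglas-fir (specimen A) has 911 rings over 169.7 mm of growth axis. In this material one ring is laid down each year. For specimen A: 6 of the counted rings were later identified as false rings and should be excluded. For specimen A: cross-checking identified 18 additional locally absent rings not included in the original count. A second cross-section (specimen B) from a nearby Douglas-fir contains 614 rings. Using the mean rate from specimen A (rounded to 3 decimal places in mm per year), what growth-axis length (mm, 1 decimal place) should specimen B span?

Specimen A: adjusted count: 911 − 6 + 18 = 923 rings.
A: Extension rate ≈ 169.7 / 923 = 0.184 mm/year.
Length of B = 0.184 × 614 = 113.0 mm.

113.0 mm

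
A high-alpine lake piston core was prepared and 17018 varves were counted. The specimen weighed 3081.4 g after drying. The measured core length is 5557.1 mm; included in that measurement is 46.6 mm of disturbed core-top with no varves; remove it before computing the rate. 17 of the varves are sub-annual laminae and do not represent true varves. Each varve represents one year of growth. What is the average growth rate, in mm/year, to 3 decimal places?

Correcting the raw count gives 17018 − 17 = 17001 true varves.
Removing the 46.6 mm offcut leaves 5557.1 − 46.6 = 5510.5 mm.
Extension rate ≈ 5510.5 / 17001 = 0.324 mm/year.

0.324 mm/year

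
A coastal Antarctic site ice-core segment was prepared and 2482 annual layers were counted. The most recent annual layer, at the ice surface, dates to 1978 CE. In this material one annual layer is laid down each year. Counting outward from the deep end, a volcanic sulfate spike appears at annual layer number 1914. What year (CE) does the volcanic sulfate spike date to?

1410 CE

Between annual layer 1914 and the ice surface there are 2482 − 1914 = 568 annual layers.
Counting back 568 years from 1978 CE places the volcanic sulfate spike in 1978 − 568 = 1410 CE.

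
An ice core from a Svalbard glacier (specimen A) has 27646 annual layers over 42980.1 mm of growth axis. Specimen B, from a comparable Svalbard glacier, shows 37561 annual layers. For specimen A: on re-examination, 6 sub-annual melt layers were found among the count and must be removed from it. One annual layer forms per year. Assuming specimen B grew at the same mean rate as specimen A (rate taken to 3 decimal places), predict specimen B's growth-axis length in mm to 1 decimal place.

58407.4 mm

Specimen A: true annual layer count = 27646 − 6 = 27640.
A: Extension rate ≈ 42980.1 / 27640 = 1.555 mm/yr.
B's length ≈ 1.555 × 37561 = 58407.4 mm.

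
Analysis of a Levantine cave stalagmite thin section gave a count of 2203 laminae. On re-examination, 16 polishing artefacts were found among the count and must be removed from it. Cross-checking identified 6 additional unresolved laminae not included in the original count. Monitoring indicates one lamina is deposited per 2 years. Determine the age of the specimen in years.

4386 years

Adjusted count: 2203 − 16 + 6 = 2193 laminae.
At 2 years per lamina, 2193 × 2 = 4386 years.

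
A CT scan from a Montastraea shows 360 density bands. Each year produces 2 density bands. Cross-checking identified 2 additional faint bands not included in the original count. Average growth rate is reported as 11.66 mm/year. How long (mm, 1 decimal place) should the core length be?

2110.5 mm

Adjusted count: 360 + 2 = 362 density bands.
With 2 density bands per year, 362 / 2 = 181 years.
181 years at 11.66 mm/year gives 11.66 × 181 = 2110.5 mm.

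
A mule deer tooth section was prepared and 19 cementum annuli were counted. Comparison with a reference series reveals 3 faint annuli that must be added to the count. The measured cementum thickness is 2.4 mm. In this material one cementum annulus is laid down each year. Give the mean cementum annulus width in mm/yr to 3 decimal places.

0.109 mm/yr

After corrections the count is 19 + 3 = 22 cementum annuli.
Extension rate ≈ 2.4 / 22 = 0.109 mm/yr.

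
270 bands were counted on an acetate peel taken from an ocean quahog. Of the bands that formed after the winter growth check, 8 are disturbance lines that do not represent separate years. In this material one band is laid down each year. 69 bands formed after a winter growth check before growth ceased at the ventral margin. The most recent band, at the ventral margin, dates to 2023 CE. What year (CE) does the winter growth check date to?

69 bands formed after the winter growth check.
Excluding 8 false bands: 69 − 8 = 61.
The band at the ventral margin is 2023 CE, so the winter growth check dates to 2023 − 61 = 1962 CE.

1962 CE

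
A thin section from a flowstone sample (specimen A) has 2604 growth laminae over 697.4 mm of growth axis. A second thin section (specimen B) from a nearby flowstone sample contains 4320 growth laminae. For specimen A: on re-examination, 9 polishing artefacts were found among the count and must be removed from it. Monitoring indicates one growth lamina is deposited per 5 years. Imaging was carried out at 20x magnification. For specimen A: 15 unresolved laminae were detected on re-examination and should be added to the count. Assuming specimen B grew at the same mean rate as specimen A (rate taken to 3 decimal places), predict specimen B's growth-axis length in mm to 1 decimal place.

1144.8 mm

Specimen A: adjusted count: 2604 − 9 + 15 = 2610 growth laminae.
Specimen A: 2610 growth laminae at 5 years each span 2610 × 5 = 13050 years.
A: 697.4 mm over 13050 years gives 697.4 / 13050 ≈ 0.053 mm per year.
Specimen B: multiplying by 5 years per growth lamina: 4320 × 5 = 21600 years. B's length ≈ 0.053 × 21600 = 1144.8 mm.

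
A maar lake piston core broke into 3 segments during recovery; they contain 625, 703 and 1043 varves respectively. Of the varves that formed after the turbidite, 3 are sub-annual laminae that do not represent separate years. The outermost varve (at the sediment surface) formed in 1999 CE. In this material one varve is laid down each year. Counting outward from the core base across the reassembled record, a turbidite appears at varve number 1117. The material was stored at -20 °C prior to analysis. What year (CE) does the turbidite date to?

Total varves = 625 + 703 + 1043 = 2371.
2371 − 1117 = 1254 varves lie beyond the turbidite toward the sediment surface.
Excluding 3 false varves: 1254 − 3 = 1251.
1999 − 1251 = 748 CE.

748 CE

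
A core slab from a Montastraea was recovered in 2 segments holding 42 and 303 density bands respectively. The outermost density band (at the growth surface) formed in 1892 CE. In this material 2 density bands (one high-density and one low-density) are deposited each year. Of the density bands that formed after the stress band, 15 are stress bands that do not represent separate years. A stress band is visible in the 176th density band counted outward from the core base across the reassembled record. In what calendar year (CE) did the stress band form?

Total density bands = 42 + 303 = 345.
The stress band sits at density band 176 from the core base, so 345 − 176 = 169 density bands formed after it.
Removing the 15 false density bands leaves 169 − 15 = 154 true density bands beyond the stress band.
With 2 density bands per year, 154 / 2 = 77 years.
The density band at the growth surface is 1892 CE, so the stress band dates to 1892 − 77 = 1815 CE.

1815 CE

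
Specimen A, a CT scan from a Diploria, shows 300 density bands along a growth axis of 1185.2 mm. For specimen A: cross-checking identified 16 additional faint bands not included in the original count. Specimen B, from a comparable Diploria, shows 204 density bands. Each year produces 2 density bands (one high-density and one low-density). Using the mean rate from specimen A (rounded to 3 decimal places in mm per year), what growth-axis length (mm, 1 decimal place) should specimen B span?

Specimen A: true density band count = 300 + 16 = 316.
Specimen A: dividing by 2 density bands per year: 316 / 2 = 158 years.
A: Extension rate ≈ 1185.2 / 158 = 7.501 mm per year.
Specimen B: with 2 density bands per year, 204 / 2 = 102 years. For B, 7.501 mm/year × 102 years = 765.1 mm.

765.1 mm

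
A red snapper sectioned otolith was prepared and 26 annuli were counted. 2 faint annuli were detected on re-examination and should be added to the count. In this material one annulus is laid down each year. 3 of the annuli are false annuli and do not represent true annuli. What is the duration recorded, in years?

25 yr

After corrections the count is 26 − 3 + 2 = 25 annuli.
At one annulus per year, that is 25 years.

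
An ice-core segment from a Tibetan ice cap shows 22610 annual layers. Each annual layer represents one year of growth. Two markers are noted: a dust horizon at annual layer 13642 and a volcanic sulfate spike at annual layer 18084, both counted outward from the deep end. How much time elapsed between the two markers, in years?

4442 years

Separation: 18084 − 13642 = 4442 annual layers.
At one annual layer per year, 4442 years elapsed between them.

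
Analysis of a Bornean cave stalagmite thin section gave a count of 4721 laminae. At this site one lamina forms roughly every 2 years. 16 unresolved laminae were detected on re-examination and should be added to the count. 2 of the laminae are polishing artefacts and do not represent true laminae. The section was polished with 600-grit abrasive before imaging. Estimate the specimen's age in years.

Adjusted count: 4721 − 2 + 16 = 4735 laminae.
Multiplying by 2 years per lamina: 4735 × 2 = 9470 years.

9470 years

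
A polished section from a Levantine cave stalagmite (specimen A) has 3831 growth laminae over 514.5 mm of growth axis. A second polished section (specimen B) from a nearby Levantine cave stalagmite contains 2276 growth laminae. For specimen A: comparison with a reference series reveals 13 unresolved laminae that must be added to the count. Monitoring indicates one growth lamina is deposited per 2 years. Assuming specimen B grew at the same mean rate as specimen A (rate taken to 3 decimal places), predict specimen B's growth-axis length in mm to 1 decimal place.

305.0 mm

Specimen A: true growth lamina count = 3831 + 13 = 3844.
Specimen A: multiplying by 2 years per growth lamina: 3844 × 2 = 7688 years.
A: 514.5 mm over 7688 years gives 514.5 / 7688 ≈ 0.067 mm/yr.
Specimen B: at 2 years per growth lamina, 2276 × 2 = 4552 years. B's length ≈ 0.067 × 4552 = 305.0 mm.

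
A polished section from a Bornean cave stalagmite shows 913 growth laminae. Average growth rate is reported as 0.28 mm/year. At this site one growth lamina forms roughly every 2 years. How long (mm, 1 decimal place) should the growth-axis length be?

511.3 mm

913 growth laminae at 2 years each span 913 × 2 = 1826 years.
1826 years at 0.28 mm/year gives 0.28 × 1826 = 511.3 mm.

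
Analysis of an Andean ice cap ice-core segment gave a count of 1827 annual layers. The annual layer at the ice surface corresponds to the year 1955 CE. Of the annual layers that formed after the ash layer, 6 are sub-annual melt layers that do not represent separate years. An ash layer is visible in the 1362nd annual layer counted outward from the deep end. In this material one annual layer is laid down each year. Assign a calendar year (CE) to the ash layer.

The ash layer sits at annual layer 1362 from the deep end, so 1827 − 1362 = 465 annual layers formed after it.
Removing the 6 false annual layers leaves 465 − 6 = 459 true annual layers beyond the ash layer.
1955 − 459 = 1496 CE.

1496 CE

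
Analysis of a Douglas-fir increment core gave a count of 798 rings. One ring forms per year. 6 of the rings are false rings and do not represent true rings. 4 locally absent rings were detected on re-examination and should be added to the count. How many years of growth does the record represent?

Correcting the raw count gives 798 − 6 + 4 = 796 true rings.
At one ring per year, that is 796 years.

796 years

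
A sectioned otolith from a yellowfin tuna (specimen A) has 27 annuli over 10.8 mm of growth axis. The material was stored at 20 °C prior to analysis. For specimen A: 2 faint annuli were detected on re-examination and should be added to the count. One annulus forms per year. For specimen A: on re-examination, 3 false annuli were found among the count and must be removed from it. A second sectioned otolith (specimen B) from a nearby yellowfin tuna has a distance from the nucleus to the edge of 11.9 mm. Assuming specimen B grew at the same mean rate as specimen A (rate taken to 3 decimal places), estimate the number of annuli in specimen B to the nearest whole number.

Specimen A: correcting the raw count gives 27 − 3 + 2 = 26 true annuli.
A: Extension rate ≈ 10.8 / 26 = 0.415 mm/yr.
B spans 11.9 / 0.415 = 28.67 years ≈ 29 annuli.

29 annuli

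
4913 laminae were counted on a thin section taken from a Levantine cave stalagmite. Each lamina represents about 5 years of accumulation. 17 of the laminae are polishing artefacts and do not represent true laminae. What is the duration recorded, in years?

After corrections the count is 4913 − 17 = 4896 laminae.
At 5 years per lamina, 4896 × 5 = 24480 years.

24480 years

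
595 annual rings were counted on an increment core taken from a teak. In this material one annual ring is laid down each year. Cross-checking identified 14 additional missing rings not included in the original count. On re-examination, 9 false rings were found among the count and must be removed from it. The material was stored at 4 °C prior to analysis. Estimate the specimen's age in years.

600 years

Correcting the raw count gives 595 − 9 + 14 = 600 true annual rings.
One annual ring per year makes the duration 600 years.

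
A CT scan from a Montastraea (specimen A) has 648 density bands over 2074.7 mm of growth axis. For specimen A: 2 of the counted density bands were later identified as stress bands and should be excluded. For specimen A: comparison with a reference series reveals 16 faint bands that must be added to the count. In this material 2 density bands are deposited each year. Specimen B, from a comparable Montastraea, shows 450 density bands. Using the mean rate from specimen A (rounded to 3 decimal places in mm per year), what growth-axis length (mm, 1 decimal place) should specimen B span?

Specimen A: correcting the raw count gives 648 − 2 + 16 = 662 true density bands.
Specimen A: 662 density bands at 2 per year is 662 / 2 = 331 years.
A: Extension rate ≈ 2074.7 / 331 = 6.268 mm/year.
Specimen B: 450 density bands at 2 per year is 450 / 2 = 225 years. B's length ≈ 6.268 × 225 = 1410.3 mm.

1410.3 mm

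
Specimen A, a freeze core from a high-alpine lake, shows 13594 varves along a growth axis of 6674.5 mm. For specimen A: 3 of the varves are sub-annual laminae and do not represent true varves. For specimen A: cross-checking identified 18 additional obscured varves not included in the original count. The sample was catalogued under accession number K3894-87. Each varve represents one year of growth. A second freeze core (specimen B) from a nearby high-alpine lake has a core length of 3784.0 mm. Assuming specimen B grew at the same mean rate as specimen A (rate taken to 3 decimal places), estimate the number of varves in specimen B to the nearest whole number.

Specimen A: after corrections the count is 13594 − 3 + 18 = 13609 varves.
A: 6674.5 mm over 13609 years gives 6674.5 / 13609 ≈ 0.490 mm per year.
B spans 3784.0 / 0.490 = 7722.45 years ≈ 7722 varves.

7722 varves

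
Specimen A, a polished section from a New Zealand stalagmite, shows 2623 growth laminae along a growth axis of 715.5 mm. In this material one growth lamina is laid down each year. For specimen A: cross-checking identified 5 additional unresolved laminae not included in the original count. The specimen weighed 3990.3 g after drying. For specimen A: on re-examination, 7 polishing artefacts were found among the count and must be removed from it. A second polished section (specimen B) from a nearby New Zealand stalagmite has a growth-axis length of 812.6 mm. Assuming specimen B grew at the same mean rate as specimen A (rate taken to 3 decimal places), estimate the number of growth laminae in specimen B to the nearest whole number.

Specimen A: adjusted count: 2623 − 7 + 5 = 2621 growth laminae.
A: Mean rate = 715.5 mm / 2621 years ≈ 0.273 mm per year.
Specimen B: 812.6 mm / 0.273 mm per year = 2976.56 years ≈ 2977 growth laminae.

2977 growth laminae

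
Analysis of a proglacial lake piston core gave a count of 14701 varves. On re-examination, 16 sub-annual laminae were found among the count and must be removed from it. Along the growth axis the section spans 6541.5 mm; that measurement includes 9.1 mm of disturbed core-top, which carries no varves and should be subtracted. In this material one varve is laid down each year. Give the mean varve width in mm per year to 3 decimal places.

0.445 mm per year

After corrections the count is 14701 − 16 = 14685 varves.
Net length = 6541.5 − 9.1 = 6532.4 mm.
6532.4 mm over 14685 years gives 6532.4 / 14685 ≈ 0.445 mm per year.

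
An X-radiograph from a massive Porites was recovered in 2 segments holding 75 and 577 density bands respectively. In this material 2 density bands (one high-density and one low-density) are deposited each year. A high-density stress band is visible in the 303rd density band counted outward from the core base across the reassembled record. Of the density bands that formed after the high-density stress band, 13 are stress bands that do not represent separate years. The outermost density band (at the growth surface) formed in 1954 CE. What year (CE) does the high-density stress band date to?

1786 CE

Total density bands = 75 + 577 = 652.
652 − 303 = 349 density bands lie beyond the high-density stress band toward the growth surface.
Excluding 13 false density bands: 349 − 13 = 336.
With 2 density bands per year, 336 / 2 = 168 years.
1954 − 168 = 1786 CE.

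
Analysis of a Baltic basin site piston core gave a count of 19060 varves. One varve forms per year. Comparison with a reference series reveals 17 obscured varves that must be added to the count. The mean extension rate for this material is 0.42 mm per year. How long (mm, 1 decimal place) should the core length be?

Correcting the raw count gives 19060 + 17 = 19077 true varves.
Predicted length = 0.42 mm/year × 19077 years = 8012.3 mm.

8012.3 mm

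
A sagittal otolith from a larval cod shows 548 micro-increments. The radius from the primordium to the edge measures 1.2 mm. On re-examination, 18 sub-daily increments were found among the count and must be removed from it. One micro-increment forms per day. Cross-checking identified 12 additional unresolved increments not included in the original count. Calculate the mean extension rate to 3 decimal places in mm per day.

Adjusted count: 548 − 18 + 12 = 542 micro-increments.
Extension rate ≈ 1.2 / 542 = 0.002 mm per day.

0.002 mm per day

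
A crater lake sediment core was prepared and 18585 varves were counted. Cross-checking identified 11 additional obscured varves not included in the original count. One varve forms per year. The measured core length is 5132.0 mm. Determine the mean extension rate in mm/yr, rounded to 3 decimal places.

0.276 mm/yr

True varve count = 18585 + 11 = 18596.
5132.0 mm over 18596 years gives 5132.0 / 18596 ≈ 0.276 mm/yr.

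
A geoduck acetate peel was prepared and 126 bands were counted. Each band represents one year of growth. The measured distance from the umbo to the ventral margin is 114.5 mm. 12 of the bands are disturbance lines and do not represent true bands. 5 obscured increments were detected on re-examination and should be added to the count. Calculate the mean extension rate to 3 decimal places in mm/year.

Correcting the raw count gives 126 − 12 + 5 = 119 true bands.
Extension rate ≈ 114.5 / 119 = 0.962 mm/year.

0.962 mm/year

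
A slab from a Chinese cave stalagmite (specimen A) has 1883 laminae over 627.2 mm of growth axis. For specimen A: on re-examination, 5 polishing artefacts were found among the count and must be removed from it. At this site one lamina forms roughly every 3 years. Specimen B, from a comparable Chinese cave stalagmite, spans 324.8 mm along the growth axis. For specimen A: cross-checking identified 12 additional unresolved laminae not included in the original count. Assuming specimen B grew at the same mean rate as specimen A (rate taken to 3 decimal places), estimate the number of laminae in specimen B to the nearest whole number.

975 laminae

Specimen A: after corrections the count is 1883 − 5 + 12 = 1890 laminae.
Specimen A: at 3 years per lamina, 1890 × 3 = 5670 years.
A: 627.2 mm over 5670 years gives 627.2 / 5670 ≈ 0.111 mm/yr.
B spans 324.8 / 0.111 = 2926.13 years; at 3 years per lamina that is 2926.13 / 3 ≈ 975 laminae.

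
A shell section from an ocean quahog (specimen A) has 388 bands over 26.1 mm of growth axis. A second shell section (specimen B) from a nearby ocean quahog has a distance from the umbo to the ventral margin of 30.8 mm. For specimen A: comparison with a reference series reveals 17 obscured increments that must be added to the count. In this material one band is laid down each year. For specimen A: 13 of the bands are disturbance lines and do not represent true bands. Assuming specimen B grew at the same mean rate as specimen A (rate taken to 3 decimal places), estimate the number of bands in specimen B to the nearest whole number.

460 bands

Specimen A: true band count = 388 − 13 + 17 = 392.
A: 26.1 mm over 392 years gives 26.1 / 392 ≈ 0.067 mm/year.
For B, 30.8 / 0.067 = 459.70 years ≈ 460 bands.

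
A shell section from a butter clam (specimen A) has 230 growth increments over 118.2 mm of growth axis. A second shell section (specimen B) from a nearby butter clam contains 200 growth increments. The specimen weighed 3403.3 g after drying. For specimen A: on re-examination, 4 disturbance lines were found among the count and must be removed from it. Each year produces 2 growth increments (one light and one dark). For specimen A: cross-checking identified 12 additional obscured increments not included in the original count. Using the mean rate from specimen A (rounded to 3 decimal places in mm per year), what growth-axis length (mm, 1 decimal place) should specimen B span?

99.3 mm

Specimen A: after corrections the count is 230 − 4 + 12 = 238 growth increments.
Specimen A: with 2 growth increments per year, 238 / 2 = 119 years.
A: Extension rate ≈ 118.2 / 119 = 0.993 mm per year.
Specimen B: with 2 growth increments per year, 200 / 2 = 100 years. B's length ≈ 0.993 × 100 = 99.3 mm.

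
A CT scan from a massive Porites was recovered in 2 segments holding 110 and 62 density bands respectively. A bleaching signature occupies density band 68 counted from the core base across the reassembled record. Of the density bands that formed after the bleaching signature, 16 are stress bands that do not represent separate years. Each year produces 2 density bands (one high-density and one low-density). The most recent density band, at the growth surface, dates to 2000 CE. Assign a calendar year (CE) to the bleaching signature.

Total density bands = 110 + 62 = 172.
Between density band 68 and the growth surface there are 172 − 68 = 104 density bands.
104 − 16 false = 88 true density bands after the bleaching signature.
88 density bands at 2 per year is 88 / 2 = 44 years.
Counting back 44 years from 2000 CE places the bleaching signature in 2000 − 44 = 1956 CE.

1956 CE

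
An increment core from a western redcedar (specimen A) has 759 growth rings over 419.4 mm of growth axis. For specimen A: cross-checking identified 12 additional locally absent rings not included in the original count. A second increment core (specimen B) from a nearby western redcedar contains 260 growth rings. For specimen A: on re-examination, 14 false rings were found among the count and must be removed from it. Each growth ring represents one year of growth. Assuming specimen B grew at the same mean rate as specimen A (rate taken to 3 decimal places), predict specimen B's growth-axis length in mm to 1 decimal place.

144.0 mm

Specimen A: true growth ring count = 759 − 14 + 12 = 757.
A: 419.4 mm over 757 years gives 419.4 / 757 ≈ 0.554 mm/year.
B's length ≈ 0.554 × 260 = 144.0 mm.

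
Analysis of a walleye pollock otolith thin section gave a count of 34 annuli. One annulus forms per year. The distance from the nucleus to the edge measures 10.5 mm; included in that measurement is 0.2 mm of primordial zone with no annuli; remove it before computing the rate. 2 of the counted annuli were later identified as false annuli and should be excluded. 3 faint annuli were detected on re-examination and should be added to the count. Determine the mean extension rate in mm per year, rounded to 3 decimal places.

Adjusted count: 34 − 2 + 3 = 35 annuli.
The growth record spans 10.5 − 0.2 = 10.3 mm.
10.3 mm over 35 years gives 10.3 / 35 ≈ 0.294 mm per year.

0.294 mm per year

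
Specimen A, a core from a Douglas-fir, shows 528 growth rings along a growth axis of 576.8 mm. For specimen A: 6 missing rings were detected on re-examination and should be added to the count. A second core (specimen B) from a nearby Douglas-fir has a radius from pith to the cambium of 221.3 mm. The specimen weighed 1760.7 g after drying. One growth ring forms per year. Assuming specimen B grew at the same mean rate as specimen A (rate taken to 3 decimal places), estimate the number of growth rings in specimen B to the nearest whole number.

205 growth rings

Specimen A: correcting the raw count gives 528 + 6 = 534 true growth rings.
A: 576.8 mm over 534 years gives 576.8 / 534 ≈ 1.080 mm/yr.
Specimen B: 221.3 mm / 1.080 mm per year = 204.91 years ≈ 205 growth rings.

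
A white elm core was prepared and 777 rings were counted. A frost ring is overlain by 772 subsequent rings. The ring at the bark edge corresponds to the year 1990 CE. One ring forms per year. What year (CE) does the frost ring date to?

There are 772 rings younger than the frost ring.
1990 − 772 = 1218 CE.

1218 CE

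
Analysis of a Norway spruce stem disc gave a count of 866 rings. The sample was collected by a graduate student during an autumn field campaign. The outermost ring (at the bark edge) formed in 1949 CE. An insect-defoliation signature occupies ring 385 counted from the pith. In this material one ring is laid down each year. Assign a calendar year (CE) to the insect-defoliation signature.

1468 CE

866 − 385 = 481 rings lie beyond the insect-defoliation signature toward the bark edge.
1949 − 481 = 1468 CE.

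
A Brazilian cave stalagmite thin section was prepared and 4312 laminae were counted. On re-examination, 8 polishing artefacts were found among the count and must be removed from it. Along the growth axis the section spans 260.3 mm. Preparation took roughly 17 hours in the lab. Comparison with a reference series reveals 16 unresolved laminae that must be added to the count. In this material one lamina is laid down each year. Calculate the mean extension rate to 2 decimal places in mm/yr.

0.06 mm/yr

After corrections the count is 4312 − 8 + 16 = 4320 laminae.
Extension rate ≈ 260.3 / 4320 = 0.06 mm/yr.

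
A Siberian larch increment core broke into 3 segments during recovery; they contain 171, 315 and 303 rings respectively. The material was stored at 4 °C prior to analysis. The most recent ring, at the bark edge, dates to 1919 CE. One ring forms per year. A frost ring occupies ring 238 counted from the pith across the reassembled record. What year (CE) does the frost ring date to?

1368 CE

Total rings = 171 + 315 + 303 = 789.
The frost ring sits at ring 238 from the pith, so 789 − 238 = 551 rings formed after it.
The ring at the bark edge is 1919 CE, so the frost ring dates to 1919 − 551 = 1368 CE.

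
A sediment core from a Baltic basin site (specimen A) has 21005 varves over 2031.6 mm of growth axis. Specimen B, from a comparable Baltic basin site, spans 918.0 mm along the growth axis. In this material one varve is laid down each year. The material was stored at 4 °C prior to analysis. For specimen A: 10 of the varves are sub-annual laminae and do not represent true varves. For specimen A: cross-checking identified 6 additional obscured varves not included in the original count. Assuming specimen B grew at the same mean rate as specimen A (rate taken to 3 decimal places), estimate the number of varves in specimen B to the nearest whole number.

9464 varves

Specimen A: correcting the raw count gives 21005 − 10 + 6 = 21001 true varves.
A: 2031.6 mm over 21001 years gives 2031.6 / 21001 ≈ 0.097 mm per year.
B spans 918.0 / 0.097 = 9463.92 years ≈ 9464 varves.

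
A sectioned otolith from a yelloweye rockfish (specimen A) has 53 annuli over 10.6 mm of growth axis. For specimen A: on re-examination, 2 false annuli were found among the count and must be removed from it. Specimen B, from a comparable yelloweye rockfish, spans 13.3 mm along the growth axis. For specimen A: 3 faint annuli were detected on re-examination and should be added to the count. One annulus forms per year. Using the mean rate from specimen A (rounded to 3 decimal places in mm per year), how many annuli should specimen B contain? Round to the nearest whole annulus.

68 annuli

Specimen A: after corrections the count is 53 − 2 + 3 = 54 annuli.
A: Mean rate = 10.6 mm / 54 years ≈ 0.196 mm per year.
B spans 13.3 / 0.196 = 67.86 years ≈ 68 annuli.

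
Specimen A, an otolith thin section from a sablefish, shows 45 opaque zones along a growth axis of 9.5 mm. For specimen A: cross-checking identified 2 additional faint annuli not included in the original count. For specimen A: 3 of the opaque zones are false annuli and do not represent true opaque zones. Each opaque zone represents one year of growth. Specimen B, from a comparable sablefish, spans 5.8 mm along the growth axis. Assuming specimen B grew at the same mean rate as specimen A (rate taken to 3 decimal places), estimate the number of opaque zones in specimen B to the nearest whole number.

Specimen A: true opaque zone count = 45 − 3 + 2 = 44.
A: Extension rate ≈ 9.5 / 44 = 0.216 mm per year.
For B, 5.8 / 0.216 = 26.85 years ≈ 27 opaque zones.

27 opaque zones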